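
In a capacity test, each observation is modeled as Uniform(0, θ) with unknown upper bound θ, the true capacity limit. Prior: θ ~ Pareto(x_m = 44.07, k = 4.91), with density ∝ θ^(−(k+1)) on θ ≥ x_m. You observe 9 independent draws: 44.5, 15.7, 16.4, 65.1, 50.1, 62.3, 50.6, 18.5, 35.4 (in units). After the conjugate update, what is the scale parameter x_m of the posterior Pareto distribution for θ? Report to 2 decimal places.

A Pareto(scale x_m, shape k) prior on the upper bound θ of Uniform(0, θ) is conjugate: posterior is Pareto(max(x_m, max xᵢ), k + n).
Sample maximum = 65.1; prior scale x_m = 44.07 → posterior scale = max = 65.10.
Posterior shape = 4.91 + 9 = 13.91.
Posterior scale x_m = 65.10.

65.10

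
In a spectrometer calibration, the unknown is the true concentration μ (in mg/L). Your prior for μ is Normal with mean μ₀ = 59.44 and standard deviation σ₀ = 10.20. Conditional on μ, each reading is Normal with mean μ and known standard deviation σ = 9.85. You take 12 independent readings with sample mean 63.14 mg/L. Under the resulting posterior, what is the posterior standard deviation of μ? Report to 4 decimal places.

For Normal data with known variance σ², a Normal(μ₀, σ₀²) prior on μ is conjugate. Posterior precision = 1/σ₀² + n/σ²; posterior mean is the precision-weighted average of μ₀ and x̄.
σ₀² = 10.20² = 104.04, σ² = 9.85² = 97.0225; σ² + n·σ₀² = 97.0225 + 12·104.04 = 1345.5025.
Posterior precision = 1/σ₀² + n/σ² = 1/104.04 + 12/97.0225 = (σ² + n·σ₀²)/(σ₀²σ²) = 1345.5025/(104.04·97.0225); posterior variance σₙ² = σ₀²σ²/(σ² + n·σ₀²) = 104.04·97.0225/1345.5025 = 7.502194.
Posterior SD = √σₙ² = √(104.04·97.0225/1345.5025) = 2.7390.

2.7390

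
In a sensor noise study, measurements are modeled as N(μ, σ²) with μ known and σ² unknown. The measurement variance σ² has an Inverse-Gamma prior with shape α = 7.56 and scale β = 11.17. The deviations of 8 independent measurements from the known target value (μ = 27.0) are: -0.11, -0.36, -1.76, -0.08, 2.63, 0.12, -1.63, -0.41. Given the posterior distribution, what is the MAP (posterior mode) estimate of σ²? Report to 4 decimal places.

With known mean μ and an Inverse-Gamma(α, β) prior on σ², the Normal likelihood is conjugate: posterior is Inv-Gamma(α + n/2, β + Σ(xᵢ−μ)²/2).
Σ(xᵢ−μ)² = (-0.11)² + (-0.36)² + (-1.76)² + (-0.08)² + (2.63)² + (0.12)² + (-1.63)² + (-0.41)² = 13.0020.
Posterior: Inv-Gamma(7.56 + 8/2, 11.17 + 13.0020/2) = Inv-Gamma(11.56, 17.67100).
Mode = β/(α+1) = 17.67100/12.56 = 1.4069.

1.4069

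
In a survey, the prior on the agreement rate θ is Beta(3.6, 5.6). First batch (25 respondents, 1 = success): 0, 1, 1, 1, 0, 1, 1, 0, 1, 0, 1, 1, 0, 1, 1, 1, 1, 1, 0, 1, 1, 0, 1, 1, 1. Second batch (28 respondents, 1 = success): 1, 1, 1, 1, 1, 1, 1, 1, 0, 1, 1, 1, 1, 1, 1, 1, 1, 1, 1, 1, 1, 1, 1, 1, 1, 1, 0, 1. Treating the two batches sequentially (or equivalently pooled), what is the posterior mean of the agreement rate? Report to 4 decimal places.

0.7653

The Beta prior is conjugate to a Binomial/Bernoulli likelihood; the update adds successes to α and failures to β.
After batch 1: Beta(3.6+18, 5.6+7) = Beta(21.6, 12.6).
After batch 2: Beta(21.6+26, 12.6+2) = Beta(47.6, 14.6).
Posterior mean = α/(α+β) = 47.6/62.2 = 0.7653.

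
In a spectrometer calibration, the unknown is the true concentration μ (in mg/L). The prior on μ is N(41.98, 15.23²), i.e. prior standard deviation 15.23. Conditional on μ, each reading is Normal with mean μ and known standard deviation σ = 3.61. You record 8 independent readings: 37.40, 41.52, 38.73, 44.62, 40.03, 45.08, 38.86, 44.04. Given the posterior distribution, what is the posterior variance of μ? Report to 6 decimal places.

For Normal data with known variance σ², a Normal(μ₀, σ₀²) prior on μ is conjugate. Posterior precision = 1/σ₀² + n/σ²; posterior mean is the precision-weighted average of μ₀ and x̄.
σ₀² = 15.23² = 231.9529, σ² = 3.61² = 13.0321; σ² + n·σ₀² = 13.0321 + 8·231.9529 = 1868.6553.
Posterior precision = 1/σ₀² + n/σ² = 1/231.9529 + 8/13.0321 = (σ² + n·σ₀²)/(σ₀²σ²) = 1868.6553/(231.9529·13.0321); posterior variance σₙ² = σ₀²σ²/(σ² + n·σ₀²) = 231.9529·13.0321/1868.6553 = 1.617652.

1.617652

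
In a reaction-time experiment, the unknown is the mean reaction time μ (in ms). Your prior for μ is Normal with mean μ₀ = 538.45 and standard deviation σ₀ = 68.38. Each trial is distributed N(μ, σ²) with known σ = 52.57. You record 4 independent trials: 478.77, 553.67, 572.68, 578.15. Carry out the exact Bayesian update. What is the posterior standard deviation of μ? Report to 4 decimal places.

24.5348

For Normal data with known variance σ², a Normal(μ₀, σ₀²) prior on μ is conjugate. Posterior precision = 1/σ₀² + n/σ²; posterior mean is the precision-weighted average of μ₀ and x̄.
σ₀² = 68.38² = 4675.8244, σ² = 52.57² = 2763.6049; σ² + n·σ₀² = 2763.6049 + 4·4675.8244 = 21466.9025.
Posterior precision = 1/σ₀² + n/σ² = 1/4675.8244 + 4/2763.6049 = (σ² + n·σ₀²)/(σ₀²σ²) = 21466.9025/(4675.8244·2763.6049); posterior variance σₙ² = σ₀²σ²/(σ² + n·σ₀²) = 4675.8244·2763.6049/21466.9025 = 601.956022.
Posterior SD = √σₙ² = √(4675.8244·2763.6049/21466.9025) = 24.5348.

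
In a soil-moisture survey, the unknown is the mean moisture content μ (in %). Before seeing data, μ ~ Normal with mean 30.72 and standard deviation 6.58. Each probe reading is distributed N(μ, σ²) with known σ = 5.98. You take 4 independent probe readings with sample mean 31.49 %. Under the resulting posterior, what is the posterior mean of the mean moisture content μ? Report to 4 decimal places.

31.3582

For Normal data with known variance σ², a Normal(μ₀, σ₀²) prior on μ is conjugate. Posterior precision = 1/σ₀² + n/σ²; posterior mean is the precision-weighted average of μ₀ and x̄.
n·x̄ = 4·31.49 = 125.96.
σ₀² = 6.58² = 43.2964, σ² = 5.98² = 35.7604; σ² + n·σ₀² = 35.7604 + 4·43.2964 = 208.946.
Posterior mean = (μ₀/σ₀² + n·x̄/σ²)/(1/σ₀² + n/σ²) = (σ²·μ₀ + σ₀²·n·x̄)/(σ² + n·σ₀²) = (35.7604·30.72 + 43.2964·125.96)/208.946 = 6552.174032/208.946 = 31.3582.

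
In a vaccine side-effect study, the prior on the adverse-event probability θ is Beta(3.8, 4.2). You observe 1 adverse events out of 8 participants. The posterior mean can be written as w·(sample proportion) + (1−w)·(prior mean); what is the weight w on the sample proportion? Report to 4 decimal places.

0.5000

The Beta prior is conjugate to a Binomial/Bernoulli likelihood; the update adds successes to α and failures to β.
Posterior mean = (α₀+k)/(α₀+β₀+n) = [n/(α₀+β₀+n)]·(k/n) + [(α₀+β₀)/(α₀+β₀+n)]·α₀/(α₀+β₀), so only n and the prior enter the weight.
The weight on the data is w = n/(α₀+β₀+n) = 8/(3.8+4.2+8) = 8/16.0 = 0.5000.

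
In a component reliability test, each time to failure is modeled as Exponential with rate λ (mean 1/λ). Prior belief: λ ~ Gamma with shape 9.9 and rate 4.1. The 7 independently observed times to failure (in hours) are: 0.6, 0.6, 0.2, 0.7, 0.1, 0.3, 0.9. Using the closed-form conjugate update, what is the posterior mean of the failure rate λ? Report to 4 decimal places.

With a Gamma(shape α, rate β) prior on the exponential rate λ, the posterior after n observations with total T = Σxᵢ is Gamma(α+n, β+T).
Sum of observations T = 3.4 hours; n = 7.
Posterior: Gamma(9.9+7, 4.1+3.4) = Gamma(16.9, 7.5).
Posterior mean of λ = α/β = 16.9/7.5 = 2.2533.

2.2533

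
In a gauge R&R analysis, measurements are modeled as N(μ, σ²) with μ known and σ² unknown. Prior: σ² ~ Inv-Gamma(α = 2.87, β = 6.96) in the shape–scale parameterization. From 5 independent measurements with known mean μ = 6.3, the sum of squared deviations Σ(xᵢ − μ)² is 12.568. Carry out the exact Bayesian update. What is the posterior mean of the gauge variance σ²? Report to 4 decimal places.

3.0307

With known mean μ and an Inverse-Gamma(α, β) prior on σ², the Normal likelihood is conjugate: posterior is Inv-Gamma(α + n/2, β + Σ(xᵢ−μ)²/2).
Posterior: Inv-Gamma(2.87 + 5/2, 6.96 + 12.568/2) = Inv-Gamma(5.37, 13.2440).
E[σ²|data] = β/(α−1) = 13.2440/4.37 = 3.0307.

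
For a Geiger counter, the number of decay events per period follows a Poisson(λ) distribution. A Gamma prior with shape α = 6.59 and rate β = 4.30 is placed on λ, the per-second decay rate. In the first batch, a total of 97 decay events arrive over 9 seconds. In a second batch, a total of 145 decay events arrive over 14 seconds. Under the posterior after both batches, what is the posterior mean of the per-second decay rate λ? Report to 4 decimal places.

9.1059

With a Gamma(shape α, rate β) prior, the Poisson likelihood is conjugate: the posterior is Gamma(α + ΣXᵢ, β + n).
After batch 1: Gamma(α+S, β+n) = Gamma(6.59+97, 4.30+9) = Gamma(103.59, 13.30).
After batch 2: Gamma(α+S, β+n) = Gamma(103.59+145, 13.30+14) = Gamma(248.59, 27.30).
Posterior mean = α/β = 248.59/27.30 = 9.1059.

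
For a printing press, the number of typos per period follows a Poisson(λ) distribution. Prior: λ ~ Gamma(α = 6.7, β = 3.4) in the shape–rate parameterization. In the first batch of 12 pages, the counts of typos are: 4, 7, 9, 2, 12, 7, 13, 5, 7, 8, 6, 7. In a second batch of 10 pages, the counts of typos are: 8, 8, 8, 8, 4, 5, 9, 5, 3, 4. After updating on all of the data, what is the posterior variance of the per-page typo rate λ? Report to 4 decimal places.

0.2413

With a Gamma(shape α, rate β) prior, the Poisson likelihood is conjugate: the posterior is Gamma(α + ΣXᵢ, β + n).
Batch 1: sum of counts S = 87 over n = 12 pages.
After batch 1: Gamma(α+S, β+n) = Gamma(6.7+87, 3.4+12) = Gamma(93.7, 15.4).
Batch 2: sum of counts S = 62 over n = 10 pages.
After batch 2: Gamma(α+S, β+n) = Gamma(93.7+62, 15.4+10) = Gamma(155.7, 25.4).
Var = α/β² = 155.7/25.4² = 0.2413.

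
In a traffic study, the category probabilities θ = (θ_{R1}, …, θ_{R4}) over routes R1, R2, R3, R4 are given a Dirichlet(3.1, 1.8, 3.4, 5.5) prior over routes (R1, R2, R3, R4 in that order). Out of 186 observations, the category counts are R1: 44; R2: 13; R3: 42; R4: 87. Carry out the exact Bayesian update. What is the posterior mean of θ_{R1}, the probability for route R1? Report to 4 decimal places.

The Dirichlet prior is conjugate to the Multinomial likelihood: each posterior αⱼ = prior αⱼ + observed count nⱼ.
Posterior concentration: (47.1, 14.8, 45.4, 92.5), total = 199.8.
E[θ_{R1}|data] = α_{R1}/Σα = 47.1/199.8 = 0.2357.

0.2357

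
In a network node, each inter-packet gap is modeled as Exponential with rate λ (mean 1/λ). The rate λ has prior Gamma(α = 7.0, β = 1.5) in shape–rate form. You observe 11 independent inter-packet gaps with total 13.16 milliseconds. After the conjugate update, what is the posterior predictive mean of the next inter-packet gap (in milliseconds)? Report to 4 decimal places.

With a Gamma(shape α, rate β) prior on the exponential rate λ, the posterior after n observations with total T = Σxᵢ is Gamma(α+n, β+T).
Posterior: Gamma(7.0+11, 1.5+13.16) = Gamma(18.0, 14.66).
The predictive distribution for the next observation is Lomax; its mean is β/(α−1) = 14.66/17.0 = 0.8624.

0.8624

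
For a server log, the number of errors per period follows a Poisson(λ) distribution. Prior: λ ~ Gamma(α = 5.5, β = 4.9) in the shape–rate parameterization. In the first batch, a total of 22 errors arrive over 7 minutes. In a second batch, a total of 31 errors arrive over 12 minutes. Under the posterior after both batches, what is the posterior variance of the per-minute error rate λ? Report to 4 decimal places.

With a Gamma(shape α, rate β) prior, the Poisson likelihood is conjugate: the posterior is Gamma(α + ΣXᵢ, β + n).
After batch 1: Gamma(α+S, β+n) = Gamma(5.5+22, 4.9+7) = Gamma(27.5, 11.9).
After batch 2: Gamma(α+S, β+n) = Gamma(27.5+31, 11.9+12) = Gamma(58.5, 23.9).
Var = α/β² = 58.5/23.9² = 0.1024.

0.1024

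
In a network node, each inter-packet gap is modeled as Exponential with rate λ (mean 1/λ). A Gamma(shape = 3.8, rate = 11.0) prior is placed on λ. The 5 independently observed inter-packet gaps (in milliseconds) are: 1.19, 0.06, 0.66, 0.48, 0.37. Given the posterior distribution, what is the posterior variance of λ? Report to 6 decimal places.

0.046478

With a Gamma(shape α, rate β) prior on the exponential rate λ, the posterior after n observations with total T = Σxᵢ is Gamma(α+n, β+T).
Sum of observations T = 2.76 milliseconds; n = 5.
Posterior: Gamma(3.8+5, 11.0+2.76) = Gamma(8.8, 13.76).
Var = α/β² = 0.046478.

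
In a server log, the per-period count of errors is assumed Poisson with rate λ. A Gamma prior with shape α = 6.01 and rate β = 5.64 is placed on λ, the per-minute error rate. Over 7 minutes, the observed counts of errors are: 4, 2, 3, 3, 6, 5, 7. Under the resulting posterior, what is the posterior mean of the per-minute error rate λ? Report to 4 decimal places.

With a Gamma(shape α, rate β) prior, the Poisson likelihood is conjugate: the posterior is Gamma(α + ΣXᵢ, β + n).
Sum of counts S = 30 over n = 7 minutes.
Posterior: Gamma(α+S, β+n) = Gamma(6.01+30, 5.64+7) = Gamma(36.01, 12.64).
Posterior mean = α/β = 36.01/12.64 = 2.8489.

2.8489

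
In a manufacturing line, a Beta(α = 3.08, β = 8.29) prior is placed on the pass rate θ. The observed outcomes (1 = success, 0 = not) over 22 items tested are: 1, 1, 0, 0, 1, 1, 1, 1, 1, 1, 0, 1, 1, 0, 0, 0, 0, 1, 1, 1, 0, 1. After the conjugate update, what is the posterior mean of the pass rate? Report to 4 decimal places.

0.5118

The Beta prior is conjugate to a Binomial/Bernoulli likelihood; the update adds successes to α and failures to β.
Posterior: Beta(α+k, β+n−k) = Beta(3.08+14, 8.29+8) = Beta(17.08, 16.29).
Posterior mean = α/(α+β) = 17.08/33.37 = 0.5118.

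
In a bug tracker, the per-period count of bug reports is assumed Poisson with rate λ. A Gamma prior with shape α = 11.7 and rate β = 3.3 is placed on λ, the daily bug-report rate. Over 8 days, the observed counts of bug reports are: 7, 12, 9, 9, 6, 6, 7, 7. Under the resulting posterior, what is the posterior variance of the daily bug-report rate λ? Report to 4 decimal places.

With a Gamma(shape α, rate β) prior, the Poisson likelihood is conjugate: the posterior is Gamma(α + ΣXᵢ, β + n).
Sum of counts S = 63 over n = 8 days.
Posterior: Gamma(α+S, β+n) = Gamma(11.7+63, 3.3+8) = Gamma(74.7, 11.3).
Var = α/β² = 74.7/11.3² = 0.5850.

0.5850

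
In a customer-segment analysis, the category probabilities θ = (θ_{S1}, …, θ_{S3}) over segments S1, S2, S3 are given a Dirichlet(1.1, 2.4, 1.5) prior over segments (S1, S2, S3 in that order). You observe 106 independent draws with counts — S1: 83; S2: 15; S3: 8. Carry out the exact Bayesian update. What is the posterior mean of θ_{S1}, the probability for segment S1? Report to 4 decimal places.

0.7577

The Dirichlet prior is conjugate to the Multinomial likelihood: each posterior αⱼ = prior αⱼ + observed count nⱼ.
Posterior concentration: (84.1, 17.4, 9.5), total = 111.0.
E[θ_{S1}|data] = α_{S1}/Σα = 84.1/111.0 = 0.7577.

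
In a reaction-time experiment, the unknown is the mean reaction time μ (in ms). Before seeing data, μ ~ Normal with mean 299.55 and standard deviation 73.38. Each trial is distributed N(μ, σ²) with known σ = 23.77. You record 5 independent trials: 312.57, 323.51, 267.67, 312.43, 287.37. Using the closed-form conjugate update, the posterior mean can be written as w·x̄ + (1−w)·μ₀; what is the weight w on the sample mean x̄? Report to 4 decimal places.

For Normal data with known variance σ², a Normal(μ₀, σ₀²) prior on μ is conjugate. Posterior precision = 1/σ₀² + n/σ²; posterior mean is the precision-weighted average of μ₀ and x̄.
σ₀² = 73.38² = 5384.6244, σ² = 23.77² = 565.0129. Prior precision 1/σ₀² = 1/5384.6244; data precision n/σ² = 5/565.0129.
w = (n/σ²)/(1/σ₀² + n/σ²) = n·σ₀²/(σ² + n·σ₀²) = 5·5384.6244/(565.0129 + 5·5384.6244) = 26923.122/27488.1349 = 0.9794.

0.9794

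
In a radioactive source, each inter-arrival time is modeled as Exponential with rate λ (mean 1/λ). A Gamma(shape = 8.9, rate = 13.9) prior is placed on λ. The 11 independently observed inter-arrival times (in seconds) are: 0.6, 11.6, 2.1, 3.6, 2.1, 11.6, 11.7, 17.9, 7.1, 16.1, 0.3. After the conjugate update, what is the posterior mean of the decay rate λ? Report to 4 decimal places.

With a Gamma(shape α, rate β) prior on the exponential rate λ, the posterior after n observations with total T = Σxᵢ is Gamma(α+n, β+T).
Sum of observations T = 84.7 seconds; n = 11.
Posterior: Gamma(8.9+11, 13.9+84.7) = Gamma(19.9, 98.6).
Posterior mean of λ = α/β = 19.9/98.6 = 0.2018.

0.2018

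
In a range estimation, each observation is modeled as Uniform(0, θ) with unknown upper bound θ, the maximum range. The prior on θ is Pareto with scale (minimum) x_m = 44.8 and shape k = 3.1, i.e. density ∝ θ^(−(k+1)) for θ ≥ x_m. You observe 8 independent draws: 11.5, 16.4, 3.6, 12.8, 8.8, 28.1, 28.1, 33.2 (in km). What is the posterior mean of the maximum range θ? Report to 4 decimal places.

A Pareto(scale x_m, shape k) prior on the upper bound θ of Uniform(0, θ) is conjugate: posterior is Pareto(max(x_m, max xᵢ), k + n).
Sample maximum = 33.2; prior scale x_m = 44.8 → posterior scale = max = 44.8.
Posterior shape = 3.1 + 8 = 11.1.
E[θ|data] = k·x_m/(k−1) = 11.1·44.8/10.1 = 49.2356.

49.2356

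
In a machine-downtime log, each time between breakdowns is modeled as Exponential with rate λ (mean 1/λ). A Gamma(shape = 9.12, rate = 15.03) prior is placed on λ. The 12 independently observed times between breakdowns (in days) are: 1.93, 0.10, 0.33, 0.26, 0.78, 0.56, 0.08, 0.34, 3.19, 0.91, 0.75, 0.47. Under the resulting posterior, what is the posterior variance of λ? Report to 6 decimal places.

With a Gamma(shape α, rate β) prior on the exponential rate λ, the posterior after n observations with total T = Σxᵢ is Gamma(α+n, β+T).
Sum of observations T = 9.70 days; n = 12.
Posterior: Gamma(9.12+12, 15.03+9.70) = Gamma(21.12, 24.73).
Var = α/β² = 0.034534.

0.034534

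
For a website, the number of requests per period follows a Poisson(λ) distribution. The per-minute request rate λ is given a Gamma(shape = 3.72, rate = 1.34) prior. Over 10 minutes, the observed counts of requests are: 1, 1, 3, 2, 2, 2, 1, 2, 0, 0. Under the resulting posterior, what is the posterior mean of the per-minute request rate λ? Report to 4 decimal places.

With a Gamma(shape α, rate β) prior, the Poisson likelihood is conjugate: the posterior is Gamma(α + ΣXᵢ, β + n).
Sum of counts S = 14 over n = 10 minutes.
Posterior: Gamma(α+S, β+n) = Gamma(3.72+14, 1.34+10) = Gamma(17.72, 11.34).
Posterior mean = α/β = 17.72/11.34 = 1.5626.

1.5626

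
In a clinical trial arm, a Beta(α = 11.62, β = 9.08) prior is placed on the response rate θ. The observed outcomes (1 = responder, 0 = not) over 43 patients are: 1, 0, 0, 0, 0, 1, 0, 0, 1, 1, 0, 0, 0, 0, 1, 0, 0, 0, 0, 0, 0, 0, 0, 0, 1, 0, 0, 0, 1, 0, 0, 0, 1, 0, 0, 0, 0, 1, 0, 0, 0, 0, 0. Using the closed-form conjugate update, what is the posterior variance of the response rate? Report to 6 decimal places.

The Beta prior is conjugate to a Binomial/Bernoulli likelihood; the update adds successes to α and failures to β.
Posterior: Beta(α+k, β+n−k) = Beta(11.62+9, 9.08+34) = Beta(20.62, 43.08).
Var = αβ/((α+β)²(α+β+1)) = 20.62·43.08/(63.70²·64.70) = 0.003384.

0.003384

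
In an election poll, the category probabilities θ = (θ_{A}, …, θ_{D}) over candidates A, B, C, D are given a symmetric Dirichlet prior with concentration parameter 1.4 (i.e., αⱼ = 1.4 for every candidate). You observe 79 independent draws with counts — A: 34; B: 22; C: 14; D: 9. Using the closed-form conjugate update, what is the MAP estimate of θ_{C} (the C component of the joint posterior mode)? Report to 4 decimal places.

The Dirichlet prior is conjugate to the Multinomial likelihood: each posterior αⱼ = prior αⱼ + observed count nⱼ.
Posterior concentration: (35.4, 23.4, 15.4, 10.4), total = 84.6.
Joint mode component: (α_{C}−1)/(Σα−K) = 14.4/80.6 = 0.1787.

0.1787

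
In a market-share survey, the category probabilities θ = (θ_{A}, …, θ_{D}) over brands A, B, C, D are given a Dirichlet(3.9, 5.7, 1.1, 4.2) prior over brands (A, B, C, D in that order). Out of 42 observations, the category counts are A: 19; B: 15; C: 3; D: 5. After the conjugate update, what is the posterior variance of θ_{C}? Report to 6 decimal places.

0.001155

The Dirichlet prior is conjugate to the Multinomial likelihood: each posterior αⱼ = prior αⱼ + observed count nⱼ.
Posterior concentration: (22.9, 20.7, 4.1, 9.2), total = 56.9.
Var[θ_j] = α_j(Σα−α_j)/((Σα)²(Σα+1)) = 4.1·52.8/(56.9²·57.9) = 0.001155.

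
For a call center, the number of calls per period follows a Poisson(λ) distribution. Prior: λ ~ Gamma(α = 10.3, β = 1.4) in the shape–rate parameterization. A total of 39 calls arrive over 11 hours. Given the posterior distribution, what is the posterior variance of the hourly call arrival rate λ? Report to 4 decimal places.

With a Gamma(shape α, rate β) prior, the Poisson likelihood is conjugate: the posterior is Gamma(α + ΣXᵢ, β + n).
Posterior: Gamma(α+S, β+n) = Gamma(10.3+39, 1.4+11) = Gamma(49.3, 12.4).
Var = α/β² = 49.3/12.4² = 0.3206.

0.3206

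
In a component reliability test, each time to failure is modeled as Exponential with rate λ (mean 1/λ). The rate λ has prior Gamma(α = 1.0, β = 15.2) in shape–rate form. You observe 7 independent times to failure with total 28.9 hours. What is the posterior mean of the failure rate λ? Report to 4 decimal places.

0.1814

With a Gamma(shape α, rate β) prior on the exponential rate λ, the posterior after n observations with total T = Σxᵢ is Gamma(α+n, β+T).
Posterior: Gamma(1.0+7, 15.2+28.9) = Gamma(8.0, 44.1).
Posterior mean of λ = α/β = 8.0/44.1 = 0.1814.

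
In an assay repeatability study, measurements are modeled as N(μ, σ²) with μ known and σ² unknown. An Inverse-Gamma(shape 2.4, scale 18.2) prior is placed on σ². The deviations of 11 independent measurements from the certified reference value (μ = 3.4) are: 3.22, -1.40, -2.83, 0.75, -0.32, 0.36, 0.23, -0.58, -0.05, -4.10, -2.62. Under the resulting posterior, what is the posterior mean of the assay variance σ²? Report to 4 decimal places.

With known mean μ and an Inverse-Gamma(α, β) prior on σ², the Normal likelihood is conjugate: posterior is Inv-Gamma(α + n/2, β + Σ(xᵢ−μ)²/2).
Σ(xᵢ−μ)² = (3.22)² + (-1.40)² + (-2.83)² + (0.75)² + (-0.32)² + (0.36)² + (0.23)² + (-0.58)² + (-0.05)² + (-4.10)² + (-2.62)² = 45.1980.
Posterior: Inv-Gamma(2.4 + 11/2, 18.2 + 45.1980/2) = Inv-Gamma(7.90, 40.79900).
E[σ²|data] = β/(α−1) = 40.79900/6.90 = 5.9129.

5.9129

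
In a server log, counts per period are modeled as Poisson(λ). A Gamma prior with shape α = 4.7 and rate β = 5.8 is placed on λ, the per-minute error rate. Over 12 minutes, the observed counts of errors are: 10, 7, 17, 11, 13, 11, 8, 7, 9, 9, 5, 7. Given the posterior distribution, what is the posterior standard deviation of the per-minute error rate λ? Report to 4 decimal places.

0.6121

With a Gamma(shape α, rate β) prior, the Poisson likelihood is conjugate: the posterior is Gamma(α + ΣXᵢ, β + n).
Sum of counts S = 114 over n = 12 minutes.
Posterior: Gamma(α+S, β+n) = Gamma(4.7+114, 5.8+12) = Gamma(118.7, 17.8).
SD = √α/β = √118.7/17.8 = 0.6121.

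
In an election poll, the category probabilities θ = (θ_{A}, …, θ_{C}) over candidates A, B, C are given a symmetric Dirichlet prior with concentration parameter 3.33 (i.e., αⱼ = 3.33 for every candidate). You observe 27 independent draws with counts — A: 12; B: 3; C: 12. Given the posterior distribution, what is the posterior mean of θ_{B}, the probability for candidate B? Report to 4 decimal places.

0.1711

The Dirichlet prior is conjugate to the Multinomial likelihood: each posterior αⱼ = prior αⱼ + observed count nⱼ.
Posterior concentration: (15.33, 6.33, 15.33), total = 36.99.
E[θ_{B}|data] = α_{B}/Σα = 6.33/36.99 = 0.1711.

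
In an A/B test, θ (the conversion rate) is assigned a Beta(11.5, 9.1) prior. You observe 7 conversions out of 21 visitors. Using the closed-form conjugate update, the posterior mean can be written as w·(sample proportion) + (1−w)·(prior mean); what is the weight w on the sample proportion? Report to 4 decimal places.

The Beta prior is conjugate to a Binomial/Bernoulli likelihood; the update adds successes to α and failures to β.
Posterior mean = (α₀+k)/(α₀+β₀+n) = [n/(α₀+β₀+n)]·(k/n) + [(α₀+β₀)/(α₀+β₀+n)]·α₀/(α₀+β₀), so only n and the prior enter the weight.
The weight on the data is w = n/(α₀+β₀+n) = 21/(11.5+9.1+21) = 21/41.6 = 0.5048.

0.5048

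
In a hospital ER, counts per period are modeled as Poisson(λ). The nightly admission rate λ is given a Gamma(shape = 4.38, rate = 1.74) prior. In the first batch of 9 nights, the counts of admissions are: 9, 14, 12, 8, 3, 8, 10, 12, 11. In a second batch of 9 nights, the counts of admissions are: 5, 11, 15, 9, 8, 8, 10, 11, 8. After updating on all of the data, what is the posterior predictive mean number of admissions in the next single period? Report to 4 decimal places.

With a Gamma(shape α, rate β) prior, the Poisson likelihood is conjugate: the posterior is Gamma(α + ΣXᵢ, β + n).
Batch 1: sum of counts S = 87 over n = 9 nights.
After batch 1: Gamma(α+S, β+n) = Gamma(4.38+87, 1.74+9) = Gamma(91.38, 10.74).
Batch 2: sum of counts S = 85 over n = 9 nights.
After batch 2: Gamma(α+S, β+n) = Gamma(91.38+85, 10.74+9) = Gamma(176.38, 19.74).
The predictive distribution for one future period is NegBinom with mean α/β = 8.9352.

8.9352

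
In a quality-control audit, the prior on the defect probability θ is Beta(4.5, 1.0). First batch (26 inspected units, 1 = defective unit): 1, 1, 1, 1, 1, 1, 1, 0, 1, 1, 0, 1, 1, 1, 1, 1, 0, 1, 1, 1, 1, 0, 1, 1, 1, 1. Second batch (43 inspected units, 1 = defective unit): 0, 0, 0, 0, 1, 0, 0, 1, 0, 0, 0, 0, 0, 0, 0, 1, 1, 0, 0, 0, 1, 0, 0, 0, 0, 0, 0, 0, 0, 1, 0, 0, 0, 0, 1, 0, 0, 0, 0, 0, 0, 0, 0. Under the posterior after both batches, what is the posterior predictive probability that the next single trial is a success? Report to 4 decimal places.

The Beta prior is conjugate to a Binomial/Bernoulli likelihood; the update adds successes to α and failures to β.
After batch 1: Beta(4.5+22, 1.0+4) = Beta(26.5, 5.0).
After batch 2: Beta(26.5+7, 5.0+36) = Beta(33.5, 41.0).
For a single future Bernoulli trial, P(success | data) = α/(α+β) = 0.4497.

0.4497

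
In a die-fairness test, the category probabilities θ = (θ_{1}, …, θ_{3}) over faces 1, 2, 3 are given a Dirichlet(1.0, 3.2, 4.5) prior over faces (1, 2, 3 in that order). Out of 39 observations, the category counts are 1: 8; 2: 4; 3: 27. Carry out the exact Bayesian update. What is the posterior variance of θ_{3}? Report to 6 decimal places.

The Dirichlet prior is conjugate to the Multinomial likelihood: each posterior αⱼ = prior αⱼ + observed count nⱼ.
Posterior concentration: (9.0, 7.2, 31.5), total = 47.7.
Var[θ_j] = α_j(Σα−α_j)/((Σα)²(Σα+1)) = 31.5·16.2/(47.7²·48.7) = 0.004605.

0.004605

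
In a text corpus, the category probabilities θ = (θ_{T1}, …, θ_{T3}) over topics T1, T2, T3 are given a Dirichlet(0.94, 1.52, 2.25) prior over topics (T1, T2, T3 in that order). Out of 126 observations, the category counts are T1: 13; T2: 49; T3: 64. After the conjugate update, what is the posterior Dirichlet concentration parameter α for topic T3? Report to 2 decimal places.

The Dirichlet prior is conjugate to the Multinomial likelihood: each posterior αⱼ = prior αⱼ + observed count nⱼ.
Posterior concentration: (13.94, 50.52, 66.25), total = 130.71.
α_{T3} = 2.25 + 64 = 66.25.

66.25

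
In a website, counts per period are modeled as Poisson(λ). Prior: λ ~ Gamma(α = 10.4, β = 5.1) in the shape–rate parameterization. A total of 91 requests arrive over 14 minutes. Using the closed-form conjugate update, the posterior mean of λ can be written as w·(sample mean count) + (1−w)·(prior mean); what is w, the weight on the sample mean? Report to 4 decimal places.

0.7330

With a Gamma(shape α, rate β) prior, the Poisson likelihood is conjugate: the posterior is Gamma(α + ΣXᵢ, β + n).
Posterior mean = (α₀+S)/(β₀+n) = [n/(β₀+n)]·(S/n) + [β₀/(β₀+n)]·(α₀/β₀), so only n and β₀ enter the weight.
Weight on data w = n/(β₀+n) = 14/(5.1+14) = 14/19.1 = 0.7330.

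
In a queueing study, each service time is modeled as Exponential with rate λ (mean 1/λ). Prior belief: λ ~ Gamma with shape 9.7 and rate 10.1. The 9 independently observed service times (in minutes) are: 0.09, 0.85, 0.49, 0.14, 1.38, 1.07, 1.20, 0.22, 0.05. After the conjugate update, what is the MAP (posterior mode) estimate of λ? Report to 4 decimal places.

With a Gamma(shape α, rate β) prior on the exponential rate λ, the posterior after n observations with total T = Σxᵢ is Gamma(α+n, β+T).
Sum of observations T = 5.49 minutes; n = 9.
Posterior: Gamma(9.7+9, 10.1+5.49) = Gamma(18.7, 15.59).
Mode = (α−1)/β = 1.1353.

1.1353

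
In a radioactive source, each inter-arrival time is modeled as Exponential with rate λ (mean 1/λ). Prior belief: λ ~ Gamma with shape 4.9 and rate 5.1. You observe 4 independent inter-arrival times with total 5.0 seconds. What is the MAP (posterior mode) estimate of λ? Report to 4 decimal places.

With a Gamma(shape α, rate β) prior on the exponential rate λ, the posterior after n observations with total T = Σxᵢ is Gamma(α+n, β+T).
Posterior: Gamma(4.9+4, 5.1+5.0) = Gamma(8.9, 10.1).
Mode = (α−1)/β = 0.7822.

0.7822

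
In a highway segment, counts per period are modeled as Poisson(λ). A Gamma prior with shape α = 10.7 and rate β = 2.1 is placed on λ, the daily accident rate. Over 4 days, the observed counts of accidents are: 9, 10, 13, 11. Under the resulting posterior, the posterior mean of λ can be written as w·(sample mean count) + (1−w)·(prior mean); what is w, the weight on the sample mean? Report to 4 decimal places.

With a Gamma(shape α, rate β) prior, the Poisson likelihood is conjugate: the posterior is Gamma(α + ΣXᵢ, β + n).
Posterior mean = (α₀+S)/(β₀+n) = [n/(β₀+n)]·(S/n) + [β₀/(β₀+n)]·(α₀/β₀), so only n and β₀ enter the weight.
Weight on data w = n/(β₀+n) = 4/(2.1+4) = 4/6.1 = 0.6557.

0.6557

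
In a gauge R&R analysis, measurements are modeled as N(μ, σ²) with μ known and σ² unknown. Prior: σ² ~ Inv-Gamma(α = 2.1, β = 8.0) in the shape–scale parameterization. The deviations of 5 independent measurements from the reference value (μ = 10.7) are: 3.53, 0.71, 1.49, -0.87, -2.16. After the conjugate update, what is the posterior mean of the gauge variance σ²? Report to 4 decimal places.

With known mean μ and an Inverse-Gamma(α, β) prior on σ², the Normal likelihood is conjugate: posterior is Inv-Gamma(α + n/2, β + Σ(xᵢ−μ)²/2).
Σ(xᵢ−μ)² = (3.53)² + (0.71)² + (1.49)² + (-0.87)² + (-2.16)² = 20.6076.
Posterior: Inv-Gamma(2.1 + 5/2, 8.0 + 20.6076/2) = Inv-Gamma(4.60, 18.30380).
E[σ²|data] = β/(α−1) = 18.30380/3.60 = 5.0844.

5.0844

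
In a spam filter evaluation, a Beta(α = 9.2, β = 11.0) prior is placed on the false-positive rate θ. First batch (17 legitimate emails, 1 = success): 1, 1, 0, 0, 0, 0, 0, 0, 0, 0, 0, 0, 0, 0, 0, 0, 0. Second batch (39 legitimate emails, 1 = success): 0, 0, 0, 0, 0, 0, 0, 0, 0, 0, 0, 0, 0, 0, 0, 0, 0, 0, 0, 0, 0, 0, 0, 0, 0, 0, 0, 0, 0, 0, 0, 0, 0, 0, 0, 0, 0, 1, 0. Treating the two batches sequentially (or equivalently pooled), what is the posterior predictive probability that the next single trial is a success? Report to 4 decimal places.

0.1601

The Beta prior is conjugate to a Binomial/Bernoulli likelihood; the update adds successes to α and failures to β.
After batch 1: Beta(9.2+2, 11.0+15) = Beta(11.2, 26.0).
After batch 2: Beta(11.2+1, 26.0+38) = Beta(12.2, 64.0).
For a single future Bernoulli trial, P(success | data) = α/(α+β) = 0.1601.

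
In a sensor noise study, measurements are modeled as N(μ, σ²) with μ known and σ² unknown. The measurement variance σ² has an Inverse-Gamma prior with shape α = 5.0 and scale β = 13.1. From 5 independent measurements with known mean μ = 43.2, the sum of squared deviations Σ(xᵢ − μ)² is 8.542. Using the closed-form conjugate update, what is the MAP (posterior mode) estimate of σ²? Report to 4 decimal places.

With known mean μ and an Inverse-Gamma(α, β) prior on σ², the Normal likelihood is conjugate: posterior is Inv-Gamma(α + n/2, β + Σ(xᵢ−μ)²/2).
Posterior: Inv-Gamma(5.0 + 5/2, 13.1 + 8.542/2) = Inv-Gamma(7.50, 17.3710).
Mode = β/(α+1) = 17.3710/8.50 = 2.0436.

2.0436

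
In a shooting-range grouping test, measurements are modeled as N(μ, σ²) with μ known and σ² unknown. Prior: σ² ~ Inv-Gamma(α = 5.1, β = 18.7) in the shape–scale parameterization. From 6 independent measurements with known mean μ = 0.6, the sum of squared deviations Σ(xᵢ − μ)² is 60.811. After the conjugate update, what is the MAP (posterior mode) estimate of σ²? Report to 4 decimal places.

5.3962

With known mean μ and an Inverse-Gamma(α, β) prior on σ², the Normal likelihood is conjugate: posterior is Inv-Gamma(α + n/2, β + Σ(xᵢ−μ)²/2).
Posterior: Inv-Gamma(5.1 + 6/2, 18.7 + 60.811/2) = Inv-Gamma(8.10, 49.1055).
Mode = β/(α+1) = 49.1055/9.10 = 5.3962.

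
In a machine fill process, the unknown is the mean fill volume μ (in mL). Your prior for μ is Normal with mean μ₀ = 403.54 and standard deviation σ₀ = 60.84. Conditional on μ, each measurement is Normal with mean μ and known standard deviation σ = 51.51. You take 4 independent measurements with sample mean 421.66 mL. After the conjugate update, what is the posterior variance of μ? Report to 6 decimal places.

For Normal data with known variance σ², a Normal(μ₀, σ₀²) prior on μ is conjugate. Posterior precision = 1/σ₀² + n/σ²; posterior mean is the precision-weighted average of μ₀ and x̄.
σ₀² = 60.84² = 3701.5056, σ² = 51.51² = 2653.2801; σ² + n·σ₀² = 2653.2801 + 4·3701.5056 = 17459.3025.
Posterior precision = 1/σ₀² + n/σ² = 1/3701.5056 + 4/2653.2801 = (σ² + n·σ₀²)/(σ₀²σ²) = 17459.3025/(3701.5056·2653.2801); posterior variance σₙ² = σ₀²σ²/(σ² + n·σ₀²) = 3701.5056·2653.2801/17459.3025 = 562.515665.

562.515665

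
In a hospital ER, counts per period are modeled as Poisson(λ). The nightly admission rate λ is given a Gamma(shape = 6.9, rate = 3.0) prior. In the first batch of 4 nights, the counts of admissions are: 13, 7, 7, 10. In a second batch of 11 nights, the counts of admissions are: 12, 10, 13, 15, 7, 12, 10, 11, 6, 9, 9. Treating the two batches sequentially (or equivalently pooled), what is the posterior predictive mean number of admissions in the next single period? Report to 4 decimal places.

8.7722

With a Gamma(shape α, rate β) prior, the Poisson likelihood is conjugate: the posterior is Gamma(α + ΣXᵢ, β + n).
Batch 1: sum of counts S = 37 over n = 4 nights.
After batch 1: Gamma(α+S, β+n) = Gamma(6.9+37, 3.0+4) = Gamma(43.9, 7.0).
Batch 2: sum of counts S = 114 over n = 11 nights.
After batch 2: Gamma(α+S, β+n) = Gamma(43.9+114, 7.0+11) = Gamma(157.9, 18.0).
The predictive distribution for one future period is NegBinom with mean α/β = 8.7722.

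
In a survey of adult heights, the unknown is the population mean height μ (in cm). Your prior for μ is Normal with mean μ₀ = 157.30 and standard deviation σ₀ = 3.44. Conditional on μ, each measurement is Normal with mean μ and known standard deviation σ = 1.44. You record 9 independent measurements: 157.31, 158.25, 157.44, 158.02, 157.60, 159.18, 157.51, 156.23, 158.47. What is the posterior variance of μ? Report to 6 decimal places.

For Normal data with known variance σ², a Normal(μ₀, σ₀²) prior on μ is conjugate. Posterior precision = 1/σ₀² + n/σ²; posterior mean is the precision-weighted average of μ₀ and x̄.
σ₀² = 3.44² = 11.8336, σ² = 1.44² = 2.0736; σ² + n·σ₀² = 2.0736 + 9·11.8336 = 108.576.
Posterior precision = 1/σ₀² + n/σ² = 1/11.8336 + 9/2.0736 = (σ² + n·σ₀²)/(σ₀²σ²) = 108.576/(11.8336·2.0736); posterior variance σₙ² = σ₀²σ²/(σ² + n·σ₀²) = 11.8336·2.0736/108.576 = 0.226000.

0.226000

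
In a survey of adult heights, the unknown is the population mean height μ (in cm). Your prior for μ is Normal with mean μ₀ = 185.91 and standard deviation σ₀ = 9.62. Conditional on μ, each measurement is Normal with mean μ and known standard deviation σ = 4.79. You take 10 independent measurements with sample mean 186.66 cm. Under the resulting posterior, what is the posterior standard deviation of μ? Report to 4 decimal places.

1.4963

For Normal data with known variance σ², a Normal(μ₀, σ₀²) prior on μ is conjugate. Posterior precision = 1/σ₀² + n/σ²; posterior mean is the precision-weighted average of μ₀ and x̄.
σ₀² = 9.62² = 92.5444, σ² = 4.79² = 22.9441; σ² + n·σ₀² = 22.9441 + 10·92.5444 = 948.3881.
Posterior precision = 1/σ₀² + n/σ² = 1/92.5444 + 10/22.9441 = (σ² + n·σ₀²)/(σ₀²σ²) = 948.3881/(92.5444·22.9441); posterior variance σₙ² = σ₀²σ²/(σ² + n·σ₀²) = 92.5444·22.9441/948.3881 = 2.238902.
Posterior SD = √σₙ² = √(92.5444·22.9441/948.3881) = 1.4963.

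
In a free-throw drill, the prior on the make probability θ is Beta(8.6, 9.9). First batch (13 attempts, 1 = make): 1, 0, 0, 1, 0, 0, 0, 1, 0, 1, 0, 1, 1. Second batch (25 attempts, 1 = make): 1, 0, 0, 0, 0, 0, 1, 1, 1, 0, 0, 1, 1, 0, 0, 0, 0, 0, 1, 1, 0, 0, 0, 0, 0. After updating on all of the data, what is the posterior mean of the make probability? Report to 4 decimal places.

0.4000

The Beta prior is conjugate to a Binomial/Bernoulli likelihood; the update adds successes to α and failures to β.
After batch 1: Beta(8.6+6, 9.9+7) = Beta(14.6, 16.9).
After batch 2: Beta(14.6+8, 16.9+17) = Beta(22.6, 33.9).
Posterior mean = α/(α+β) = 22.6/56.5 = 0.4000.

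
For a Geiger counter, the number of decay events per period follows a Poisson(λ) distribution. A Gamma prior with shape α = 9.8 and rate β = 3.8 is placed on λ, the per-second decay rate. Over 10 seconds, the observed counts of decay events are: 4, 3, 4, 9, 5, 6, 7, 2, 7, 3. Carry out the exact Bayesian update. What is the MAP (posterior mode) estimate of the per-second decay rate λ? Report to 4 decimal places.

With a Gamma(shape α, rate β) prior, the Poisson likelihood is conjugate: the posterior is Gamma(α + ΣXᵢ, β + n).
Sum of counts S = 50 over n = 10 seconds.
Posterior: Gamma(α+S, β+n) = Gamma(9.8+50, 3.8+10) = Gamma(59.8, 13.8).
Mode of Gamma(α,β) for α≥1 is (α−1)/β = 58.8/13.8 = 4.2609.

4.2609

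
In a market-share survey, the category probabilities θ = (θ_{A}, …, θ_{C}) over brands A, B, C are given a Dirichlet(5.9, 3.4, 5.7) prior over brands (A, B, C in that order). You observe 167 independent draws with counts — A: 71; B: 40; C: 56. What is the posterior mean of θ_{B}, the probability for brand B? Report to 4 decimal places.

0.2385

The Dirichlet prior is conjugate to the Multinomial likelihood: each posterior αⱼ = prior αⱼ + observed count nⱼ.
Posterior concentration: (76.9, 43.4, 61.7), total = 182.0.
E[θ_{B}|data] = α_{B}/Σα = 43.4/182.0 = 0.2385.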